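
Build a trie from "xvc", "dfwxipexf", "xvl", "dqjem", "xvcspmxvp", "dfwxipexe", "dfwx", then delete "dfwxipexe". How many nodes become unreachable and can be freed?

1

A node on "dfwxipexe"'s path can go only if nothing else ends at it or branches off below it.
The suffix "e" (1 node) is used only by "dfwxipexe"; the node for "dfwxipex" still has the child "f", so pruning stops there.
Nodes removed: 1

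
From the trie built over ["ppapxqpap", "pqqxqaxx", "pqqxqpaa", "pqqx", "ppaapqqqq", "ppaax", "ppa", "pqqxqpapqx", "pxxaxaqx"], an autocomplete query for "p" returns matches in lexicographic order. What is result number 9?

Words with prefix "p", in lexicographic order: "ppa", "ppaapqqqq", "ppaax", "ppapxqpap", "pqqx", "pqqxqaxx", "pqqxqpaa", "pqqxqpapqx", "pxxaxaqx"
Position 9: pxxaxaqx

pxxaxaqx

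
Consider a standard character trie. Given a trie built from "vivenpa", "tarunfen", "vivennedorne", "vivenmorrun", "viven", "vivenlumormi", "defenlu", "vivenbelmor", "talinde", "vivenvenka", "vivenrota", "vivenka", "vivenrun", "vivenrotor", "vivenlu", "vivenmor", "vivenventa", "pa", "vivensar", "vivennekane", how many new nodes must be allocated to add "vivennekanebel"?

3

"vivennekane" is already a path in the trie; the remaining "bel" must be added.
New nodes needed: |"vivennekanebel"| − 11 = 14 − 11 = 3.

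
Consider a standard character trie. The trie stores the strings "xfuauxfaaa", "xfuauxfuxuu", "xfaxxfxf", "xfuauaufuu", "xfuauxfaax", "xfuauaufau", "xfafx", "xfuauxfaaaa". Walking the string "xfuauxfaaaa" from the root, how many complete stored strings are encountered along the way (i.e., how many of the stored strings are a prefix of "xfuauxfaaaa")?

Traverse "xfuauxfaaaa" character by character; count nodes along the way that are marked as word ends.
Prefixes of the query that are stored words: "xfuauxfaaa", "xfuauxfaaaa"
Count: 2

2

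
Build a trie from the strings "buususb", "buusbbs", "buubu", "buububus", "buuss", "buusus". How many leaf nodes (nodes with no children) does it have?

4

Leaves are exactly the stored words that no other stored word extends.
Those words: "buububus", "buusbbs", "buuss", "buususb"
Leaf count: 4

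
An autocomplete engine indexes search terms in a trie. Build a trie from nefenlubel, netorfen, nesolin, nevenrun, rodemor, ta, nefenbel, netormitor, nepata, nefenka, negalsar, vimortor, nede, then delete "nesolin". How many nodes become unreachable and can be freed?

A node on "nesolin"'s path can go only if nothing else ends at it or branches off below it.
The suffix "solin" (5 nodes) is used only by "nesolin"; the node for "ne" still has the child "f", so pruning stops there.
Nodes removed: 5

5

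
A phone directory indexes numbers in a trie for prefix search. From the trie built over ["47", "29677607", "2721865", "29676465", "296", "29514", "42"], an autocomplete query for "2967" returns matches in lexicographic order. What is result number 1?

Filter for "2967…" and sort: "29676465", "29677607"
Position 1: 29676465

29676465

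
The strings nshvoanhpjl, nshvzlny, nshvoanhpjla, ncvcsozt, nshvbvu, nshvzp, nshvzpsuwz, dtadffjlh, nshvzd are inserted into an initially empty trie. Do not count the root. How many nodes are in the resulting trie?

41

For each word, the new-node count is its length minus the longest prefix already in the trie:
  "nshvoanhpjl" → 11 new (n, s, h, v, o, a, n, h, p, j, l)
  "nshvzlny" → prefix "nshv" already present; 4 new (z, l, n, y)
  "nshvoanhpjla" → prefix "nshvoanhpjl" already present; 1 new (a)
  "ncvcsozt" → prefix "n" already present; 7 new (c, v, c, s, o, z, t)
  "nshvbvu" → prefix "nshv" already present; 3 new (b, v, u)
  "nshvzp" → prefix "nshvz" already present; 1 new (p)
  "nshvzpsuwz" → prefix "nshvzp" already present; 4 new (s, u, w, z)
  "dtadffjlh" → 9 new (d, t, a, d, f, f, j, l, h)
  "nshvzd" → prefix "nshvz" already present; 1 new (d)
Total nodes = 11 + 4 + 1 + 7 + 3 + 1 + 4 + 9 + 1 = 41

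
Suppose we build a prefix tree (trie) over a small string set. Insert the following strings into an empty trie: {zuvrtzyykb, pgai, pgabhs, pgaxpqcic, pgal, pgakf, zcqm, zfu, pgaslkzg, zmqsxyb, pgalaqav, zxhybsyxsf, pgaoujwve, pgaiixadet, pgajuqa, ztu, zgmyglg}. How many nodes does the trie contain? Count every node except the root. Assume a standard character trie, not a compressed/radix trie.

Count nodes per top-level branch (shared prefixes stored once):
  'p'-branch (pgabhs, pgai, pgaiixadet, pgajuqa, pgakf, pgal, pgalaqav, pgaoujwve, pgaslkzg, pgaxpqcic): 41 nodes
  'z'-branch (zcqm, zfu, zgmyglg, zmqsxyb, ztu, zuvrtzyykb, zxhybsyxsf): 38 nodes
Sum: 79

79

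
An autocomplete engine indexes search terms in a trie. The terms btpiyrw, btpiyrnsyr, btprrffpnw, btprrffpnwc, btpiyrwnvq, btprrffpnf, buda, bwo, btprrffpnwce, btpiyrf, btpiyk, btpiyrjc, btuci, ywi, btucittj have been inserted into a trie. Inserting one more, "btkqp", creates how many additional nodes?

3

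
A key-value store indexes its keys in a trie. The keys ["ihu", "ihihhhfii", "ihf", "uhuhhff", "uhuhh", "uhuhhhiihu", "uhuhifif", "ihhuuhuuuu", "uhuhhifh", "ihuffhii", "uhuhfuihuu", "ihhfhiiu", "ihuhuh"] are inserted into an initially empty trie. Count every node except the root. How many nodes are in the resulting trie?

For each word, the new-node count is its length minus the longest prefix already in the trie:
  "ihu" → 3 new (i, h, u)
  "ihihhhfii" → prefix "ih" already present; 7 new (i, h, h, h, f, i, i)
  "ihf" → prefix "ih" already present; 1 new (f)
  "uhuhhff" → 7 new (u, h, u, h, h, f, f)
  "uhuhh" → prefix "uhuhh" already present; 0 new (none)
  "uhuhhhiihu" → prefix "uhuhh" already present; 5 new (h, i, i, h, u)
  "uhuhifif" → prefix "uhuh" already present; 4 new (i, f, i, f)
  "ihhuuhuuuu" → prefix "ih" already present; 8 new (h, u, u, h, u, u, u, u)
  "uhuhhifh" → prefix "uhuhh" already present; 3 new (i, f, h)
  "ihuffhii" → prefix "ihu" already present; 5 new (f, f, h, i, i)
  "uhuhfuihuu" → prefix "uhuh" already present; 6 new (f, u, i, h, u, u)
  "ihhfhiiu" → prefix "ihh" already present; 5 new (f, h, i, i, u)
  "ihuhuh" → prefix "ihu" already present; 3 new (h, u, h)
Total nodes = 3 + 7 + 1 + 7 + 0 + 5 + 4 + 8 + 3 + 5 + 6 + 5 + 3 = 57

57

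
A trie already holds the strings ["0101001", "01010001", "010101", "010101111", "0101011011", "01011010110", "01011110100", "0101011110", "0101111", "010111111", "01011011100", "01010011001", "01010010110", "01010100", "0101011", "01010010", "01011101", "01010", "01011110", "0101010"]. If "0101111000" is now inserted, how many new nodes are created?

Walking "0101111000" from the root, the first 8 characters ("01011110") follow existing edges; "0" is the first miss.
So 10 − 8 = 2 new nodes.

2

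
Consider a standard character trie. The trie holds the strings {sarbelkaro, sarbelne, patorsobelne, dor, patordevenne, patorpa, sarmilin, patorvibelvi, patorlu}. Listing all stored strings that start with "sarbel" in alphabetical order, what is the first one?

sarbelkaro

Filter for "sarbel…" and sort: "sarbelkaro", "sarbelne"
The 1st is sarbelkaro.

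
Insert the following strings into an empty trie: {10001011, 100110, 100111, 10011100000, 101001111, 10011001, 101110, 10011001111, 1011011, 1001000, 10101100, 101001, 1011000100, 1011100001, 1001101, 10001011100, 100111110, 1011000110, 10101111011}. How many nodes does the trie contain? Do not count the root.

65

Insert word by word; a character creates a node only if that edge doesn't already exist:
  "10001011" → 8 new (1, 0, 0, 0, 1, 0, 1, 1)
  "100110" → prefix "100" already present; 3 new (1, 1, 0)
  "100111" → prefix "10011" already present; 1 new (1)
  "10011100000" → prefix "100111" already present; 5 new (0, 0, 0, 0, 0)
  "101001111" → prefix "10" already present; 7 new (1, 0, 0, 1, 1, 1, 1)
  "10011001" → prefix "100110" already present; 2 new (0, 1)
  "101110" → prefix "101" already present; 3 new (1, 1, 0)
  "10011001111" → prefix "10011001" already present; 3 new (1, 1, 1)
  "1011011" → prefix "1011" already present; 3 new (0, 1, 1)
  "1001000" → prefix "1001" already present; 3 new (0, 0, 0)
  "10101100" → prefix "1010" already present; 4 new (1, 1, 0, 0)
  "101001" → prefix "101001" already present; 0 new (none)
  "1011000100" → prefix "10110" already present; 5 new (0, 0, 1, 0, 0)
  "1011100001" → prefix "101110" already present; 4 new (0, 0, 0, 1)
  "1001101" → prefix "100110" already present; 1 new (1)
  "10001011100" → prefix "10001011" already present; 3 new (1, 0, 0)
  "100111110" → prefix "100111" already present; 3 new (1, 1, 0)
  "1011000110" → prefix "10110001" already present; 2 new (1, 0)
  "10101111011" → prefix "101011" already present; 5 new (1, 1, 0, 1, 1)
Total nodes = 8 + 3 + 1 + 5 + 7 + 2 + 3 + 3 + 3 + 3 + 4 + 0 + 5 + 4 + 1 + 3 + 3 + 2 + 5 = 65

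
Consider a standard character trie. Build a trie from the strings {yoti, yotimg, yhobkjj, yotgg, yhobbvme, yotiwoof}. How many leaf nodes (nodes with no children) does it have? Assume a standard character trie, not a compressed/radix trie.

5

A leaf is a node with no children — equivalently, the end of a word that is not a proper prefix of any other stored word.
Those words: "yhobbvme", "yhobkjj", "yotgg", "yotimg", "yotiwoof"
Leaf count: 5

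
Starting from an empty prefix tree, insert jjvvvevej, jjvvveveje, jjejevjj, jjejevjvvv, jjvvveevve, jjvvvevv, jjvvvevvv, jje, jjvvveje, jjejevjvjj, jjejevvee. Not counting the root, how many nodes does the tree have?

For each word, the new-node count is its length minus the longest prefix already in the trie:
  "jjvvvevej" → 9 new (j, j, v, v, v, e, v, e, j)
  "jjvvveveje" → prefix "jjvvvevej" already present; 1 new (e)
  "jjejevjj" → prefix "jj" already present; 6 new (e, j, e, v, j, j)
  "jjejevjvvv" → prefix "jjejevj" already present; 3 new (v, v, v)
  "jjvvveevve" → prefix "jjvvve" already present; 4 new (e, v, v, e)
  "jjvvvevv" → prefix "jjvvvev" already present; 1 new (v)
  "jjvvvevvv" → prefix "jjvvvevv" already present; 1 new (v)
  "jje" → prefix "jje" already present; 0 new (none)
  "jjvvveje" → prefix "jjvvve" already present; 2 new (j, e)
  "jjejevjvjj" → prefix "jjejevjv" already present; 2 new (j, j)
  "jjejevvee" → prefix "jjejev" already present; 3 new (v, e, e)
Total nodes = 9 + 1 + 6 + 3 + 4 + 1 + 1 + 0 + 2 + 2 + 3 = 32

32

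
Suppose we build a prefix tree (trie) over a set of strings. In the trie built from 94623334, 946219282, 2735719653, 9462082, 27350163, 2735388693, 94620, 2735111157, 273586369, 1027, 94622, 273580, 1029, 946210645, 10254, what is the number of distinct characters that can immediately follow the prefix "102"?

3

Follow the path "102" to its node, then look at its outgoing edges.
Distinct next characters after "102": 5, 7, 9.
That node has 3 child edges.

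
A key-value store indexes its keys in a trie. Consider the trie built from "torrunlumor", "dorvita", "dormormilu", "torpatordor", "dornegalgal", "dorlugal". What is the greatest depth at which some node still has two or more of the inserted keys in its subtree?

3

The deepest shared node is where two words last agree before diverging.
e.g. "dorlugal" and "dormormilu" share the prefix "dor" of length 3; no pair shares a longer one.
Longest shared-prefix length: 3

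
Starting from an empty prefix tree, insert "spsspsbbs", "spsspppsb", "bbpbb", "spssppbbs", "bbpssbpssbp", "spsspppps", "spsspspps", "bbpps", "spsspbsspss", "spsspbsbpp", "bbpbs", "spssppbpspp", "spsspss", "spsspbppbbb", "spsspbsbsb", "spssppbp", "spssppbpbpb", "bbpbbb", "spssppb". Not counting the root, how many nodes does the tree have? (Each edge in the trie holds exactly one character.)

62

For each word, the new-node count is its length minus the longest prefix already in the trie:
  "spsspsbbs" → 9 new (s, p, s, s, p, s, b, b, s)
  "spsspppsb" → prefix "spssp" already present; 4 new (p, p, s, b)
  "bbpbb" → 5 new (b, b, p, b, b)
  "spssppbbs" → prefix "spsspp" already present; 3 new (b, b, s)
  "bbpssbpssbp" → prefix "bbp" already present; 8 new (s, s, b, p, s, s, b, p)
  "spsspppps" → prefix "spssppp" already present; 2 new (p, s)
  "spsspspps" → prefix "spssps" already present; 3 new (p, p, s)
  "bbpps" → prefix "bbp" already present; 2 new (p, s)
  "spsspbsspss" → prefix "spssp" already present; 6 new (b, s, s, p, s, s)
  "spsspbsbpp" → prefix "spsspbs" already present; 3 new (b, p, p)
  "bbpbs" → prefix "bbpb" already present; 1 new (s)
  "spssppbpspp" → prefix "spssppb" already present; 4 new (p, s, p, p)
  "spsspss" → prefix "spssps" already present; 1 new (s)
  "spsspbppbbb" → prefix "spsspb" already present; 5 new (p, p, b, b, b)
  "spsspbsbsb" → prefix "spsspbsb" already present; 2 new (s, b)
  "spssppbp" → prefix "spssppbp" already present; 0 new (none)
  "spssppbpbpb" → prefix "spssppbp" already present; 3 new (b, p, b)
  "bbpbbb" → prefix "bbpbb" already present; 1 new (b)
  "spssppb" → prefix "spssppb" already present; 0 new (none)
Total nodes = 9 + 4 + 5 + 3 + 8 + 2 + 3 + 2 + 6 + 3 + 1 + 4 + 1 + 5 + 2 + 0 + 3 + 1 + 0 = 62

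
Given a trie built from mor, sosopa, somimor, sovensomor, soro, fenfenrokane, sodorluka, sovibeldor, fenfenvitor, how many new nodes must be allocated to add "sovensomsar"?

"sovensom" is already a path in the trie; the remaining "sar" must be added.
New nodes needed: |"sovensomsar"| − 8 = 11 − 8 = 3.

3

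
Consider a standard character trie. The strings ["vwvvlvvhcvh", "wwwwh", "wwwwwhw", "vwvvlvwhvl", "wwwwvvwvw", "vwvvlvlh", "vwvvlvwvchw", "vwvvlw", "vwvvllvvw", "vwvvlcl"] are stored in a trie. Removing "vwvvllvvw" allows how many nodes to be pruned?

Walk "vwvvllvvw" from the leaf back toward the root, removing each node that no remaining word uses.
The suffix "lvvw" (4 nodes) is used only by "vwvvllvvw"; the node for "vwvvl" still has the child "v", so pruning stops there.
Nodes removed: 4

4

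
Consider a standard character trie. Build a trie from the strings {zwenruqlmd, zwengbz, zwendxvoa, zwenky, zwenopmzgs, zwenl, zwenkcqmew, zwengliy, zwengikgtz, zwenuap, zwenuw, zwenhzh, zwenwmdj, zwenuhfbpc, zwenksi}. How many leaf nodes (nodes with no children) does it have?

15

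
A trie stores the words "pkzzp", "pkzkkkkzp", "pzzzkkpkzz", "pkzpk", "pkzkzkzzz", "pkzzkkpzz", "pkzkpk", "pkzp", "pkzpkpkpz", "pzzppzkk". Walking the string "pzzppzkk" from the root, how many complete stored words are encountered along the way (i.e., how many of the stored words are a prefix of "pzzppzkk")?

Check each prefix of "pzzppzkk" against the stored set — each match is an end-marker on the path.
Prefixes of the query that are stored words: "pzzppzkk"
Count: 1

1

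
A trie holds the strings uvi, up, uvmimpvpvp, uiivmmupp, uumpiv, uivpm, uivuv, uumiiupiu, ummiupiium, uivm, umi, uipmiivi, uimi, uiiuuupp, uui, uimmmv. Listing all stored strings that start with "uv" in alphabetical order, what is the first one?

DFS of the "uv" subtree visits, in order: "uvi", "uvmimpvpvp"
Position 1: uvi

uvi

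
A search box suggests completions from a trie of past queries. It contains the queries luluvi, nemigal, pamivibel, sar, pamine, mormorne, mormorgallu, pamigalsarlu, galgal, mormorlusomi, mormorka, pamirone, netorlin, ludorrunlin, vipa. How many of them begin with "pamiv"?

1

Filter for entries beginning with "pamiv":
Matches: "pamivibel"
Count: 1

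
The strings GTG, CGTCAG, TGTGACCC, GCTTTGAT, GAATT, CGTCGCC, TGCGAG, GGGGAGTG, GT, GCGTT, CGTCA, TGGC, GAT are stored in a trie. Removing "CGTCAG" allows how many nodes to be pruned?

A node on "CGTCAG"'s path can go only if nothing else ends at it or branches off below it.
The suffix "G" (1 node) is used only by "CGTCAG"; "CGTCA" is itself a stored word, so pruning stops there.
Nodes removed: 1

1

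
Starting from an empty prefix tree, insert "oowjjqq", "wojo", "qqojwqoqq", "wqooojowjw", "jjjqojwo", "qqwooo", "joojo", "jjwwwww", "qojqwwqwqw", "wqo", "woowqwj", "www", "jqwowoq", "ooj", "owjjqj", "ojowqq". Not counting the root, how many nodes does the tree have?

83

For each word, the new-node count is its length minus the longest prefix already in the trie:
  "oowjjqq" → 7 new (o, o, w, j, j, q, q)
  "wojo" → 4 new (w, o, j, o)
  "qqojwqoqq" → 9 new (q, q, o, j, w, q, o, q, q)
  "wqooojowjw" → prefix "w" already present; 9 new (q, o, o, o, j, o, w, j, w)
  "jjjqojwo" → 8 new (j, j, j, q, o, j, w, o)
  "qqwooo" → prefix "qq" already present; 4 new (w, o, o, o)
  "joojo" → prefix "j" already present; 4 new (o, o, j, o)
  "jjwwwww" → prefix "jj" already present; 5 new (w, w, w, w, w)
  "qojqwwqwqw" → prefix "q" already present; 9 new (o, j, q, w, w, q, w, q, w)
  "wqo" → prefix "wqo" already present; 0 new (none)
  "woowqwj" → prefix "wo" already present; 5 new (o, w, q, w, j)
  "www" → prefix "w" already present; 2 new (w, w)
  "jqwowoq" → prefix "j" already present; 6 new (q, w, o, w, o, q)
  "ooj" → prefix "oo" already present; 1 new (j)
  "owjjqj" → prefix "o" already present; 5 new (w, j, j, q, j)
  "ojowqq" → prefix "o" already present; 5 new (j, o, w, q, q)
Total nodes = 7 + 4 + 9 + 9 + 8 + 4 + 4 + 5 + 9 + 0 + 5 + 2 + 6 + 1 + 5 + 5 = 83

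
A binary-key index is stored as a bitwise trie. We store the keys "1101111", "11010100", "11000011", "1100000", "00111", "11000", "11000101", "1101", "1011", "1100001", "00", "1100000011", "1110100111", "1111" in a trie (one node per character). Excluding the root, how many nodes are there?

Count nodes per top-level branch (shared prefixes stored once):
  '0'-branch (00, 00111): 5 nodes
  '1'-branch (1011, 11000, 1100000, 1100000011, 1100001, 11000011, 11000101, 1101, 11010100, 1101111, 1110100111, 1111): 35 nodes
Sum: 40

40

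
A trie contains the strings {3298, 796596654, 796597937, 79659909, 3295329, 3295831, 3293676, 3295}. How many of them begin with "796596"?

Walk to "796596"; the words in its subtree are exactly those with that prefix.
Words under "796596": 796596654
Count: 1

1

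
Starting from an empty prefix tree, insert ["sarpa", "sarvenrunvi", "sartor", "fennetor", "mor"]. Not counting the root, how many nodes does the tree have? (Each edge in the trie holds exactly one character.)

Trace insertions, counting only characters that open a new branch:
  "sarpa" → 5 new (s, a, r, p, a)
  "sarvenrunvi" → prefix "sar" already present; 8 new (v, e, n, r, u, n, v, i)
  "sartor" → prefix "sar" already present; 3 new (t, o, r)
  "fennetor" → 8 new (f, e, n, n, e, t, o, r)
  "mor" → 3 new (m, o, r)
Total nodes = 5 + 8 + 3 + 8 + 3 = 27

27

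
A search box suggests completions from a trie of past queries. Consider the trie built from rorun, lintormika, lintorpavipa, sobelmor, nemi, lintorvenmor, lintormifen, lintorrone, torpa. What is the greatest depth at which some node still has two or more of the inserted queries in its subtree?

8

The deepest shared node is where two words last agree before diverging.
e.g. "lintormifen" and "lintormika" share the prefix "lintormi" of length 8; no pair shares a longer one.
Longest shared-prefix length: 8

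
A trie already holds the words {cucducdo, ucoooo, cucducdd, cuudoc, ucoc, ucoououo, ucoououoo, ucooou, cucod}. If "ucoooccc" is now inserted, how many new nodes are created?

"ucooo" is already a path in the trie; the remaining "ccc" must be added.
So 8 − 5 = 3 new nodes.

3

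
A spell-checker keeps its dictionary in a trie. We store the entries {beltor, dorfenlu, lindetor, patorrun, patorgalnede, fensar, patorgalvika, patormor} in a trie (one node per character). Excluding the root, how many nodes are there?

Trace insertions, counting only characters that open a new branch:
  "beltor" → 6 new (b, e, l, t, o, r)
  "dorfenlu" → 8 new (d, o, r, f, e, n, l, u)
  "lindetor" → 8 new (l, i, n, d, e, t, o, r)
  "patorrun" → 8 new (p, a, t, o, r, r, u, n)
  "patorgalnede" → prefix "pator" already present; 7 new (g, a, l, n, e, d, e)
  "fensar" → 6 new (f, e, n, s, a, r)
  "patorgalvika" → prefix "patorgal" already present; 4 new (v, i, k, a)
  "patormor" → prefix "pator" already present; 3 new (m, o, r)
Total nodes = 6 + 8 + 8 + 8 + 7 + 6 + 4 + 3 = 50

50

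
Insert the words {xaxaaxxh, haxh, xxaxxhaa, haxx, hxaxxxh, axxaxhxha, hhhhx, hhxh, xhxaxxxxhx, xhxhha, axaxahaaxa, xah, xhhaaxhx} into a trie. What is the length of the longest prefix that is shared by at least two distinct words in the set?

3

Look for the deepest trie node that still has at least two words in its subtree.
e.g. "haxh" and "haxx" share the prefix "hax" of length 3; no pair shares a longer one.
Longest shared-prefix length: 3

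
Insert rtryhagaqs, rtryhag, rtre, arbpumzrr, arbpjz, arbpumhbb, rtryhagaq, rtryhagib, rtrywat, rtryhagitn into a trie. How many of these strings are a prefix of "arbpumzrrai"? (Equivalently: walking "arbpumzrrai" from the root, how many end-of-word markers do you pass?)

1

Walk "arbpumzrrai" from the root; an end-of-word marker is hit whenever a stored word is a prefix of "arbpumzrrai".
Prefixes of the query that are stored words: "arbpumzrr"
Count: 1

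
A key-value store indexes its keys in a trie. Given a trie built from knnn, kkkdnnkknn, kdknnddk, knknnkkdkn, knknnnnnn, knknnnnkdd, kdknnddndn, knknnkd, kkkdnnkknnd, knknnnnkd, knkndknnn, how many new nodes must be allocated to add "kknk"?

2

Walking "kknk" from the root, the first 2 characters ("kk") follow existing edges; "n" is the first miss.
So 4 − 2 = 2 new nodes.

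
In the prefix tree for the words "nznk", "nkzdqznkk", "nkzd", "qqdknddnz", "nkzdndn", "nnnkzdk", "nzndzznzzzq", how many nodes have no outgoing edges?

A leaf is a node with no children — equivalently, the end of a word that is not a proper prefix of any other stored word.
Those words: "nkzdndn", "nkzdqznkk", "nnnkzdk", "nzndzznzzzq", "nznk", "qqdknddnz"
Leaf count: 6

6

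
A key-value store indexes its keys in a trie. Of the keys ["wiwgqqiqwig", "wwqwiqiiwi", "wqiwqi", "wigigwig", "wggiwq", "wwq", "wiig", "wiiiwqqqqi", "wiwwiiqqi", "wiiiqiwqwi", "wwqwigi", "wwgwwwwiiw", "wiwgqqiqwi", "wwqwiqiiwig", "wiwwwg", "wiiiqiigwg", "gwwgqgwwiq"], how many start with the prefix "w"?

16

Walk to "w"; the words in its subtree are exactly those with that prefix.
Matches: "wggiwq", "wigigwig", "wiig", "wiiiqiigwg", "wiiiqiwqwi", "wiiiwqqqqi", "wiwgqqiqwi", "wiwgqqiqwig", "wiwwiiqqi", "wiwwwg", "wqiwqi", "wwgwwwwiiw", "wwq", "wwqwigi", "wwqwiqiiwi", "wwqwiqiiwig"
Count: 16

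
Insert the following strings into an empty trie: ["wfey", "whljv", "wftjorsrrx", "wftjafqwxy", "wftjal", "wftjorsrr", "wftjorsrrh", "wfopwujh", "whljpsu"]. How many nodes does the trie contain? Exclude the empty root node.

33

For each word, the new-node count is its length minus the longest prefix already in the trie:
  "wfey" → 4 new (w, f, e, y)
  "whljv" → prefix "w" already present; 4 new (h, l, j, v)
  "wftjorsrrx" → prefix "wf" already present; 8 new (t, j, o, r, s, r, r, x)
  "wftjafqwxy" → prefix "wftj" already present; 6 new (a, f, q, w, x, y)
  "wftjal" → prefix "wftja" already present; 1 new (l)
  "wftjorsrr" → prefix "wftjorsrr" already present; 0 new (none)
  "wftjorsrrh" → prefix "wftjorsrr" already present; 1 new (h)
  "wfopwujh" → prefix "wf" already present; 6 new (o, p, w, u, j, h)
  "whljpsu" → prefix "whlj" already present; 3 new (p, s, u)
Total nodes = 4 + 4 + 8 + 6 + 1 + 0 + 1 + 6 + 3 = 33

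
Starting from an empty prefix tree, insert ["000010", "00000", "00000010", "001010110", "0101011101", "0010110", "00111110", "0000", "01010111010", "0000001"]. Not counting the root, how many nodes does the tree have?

34

For each word, the new-node count is its length minus the longest prefix already in the trie:
  "000010" → 6 new (0, 0, 0, 0, 1, 0)
  "00000" → prefix "0000" already present; 1 new (0)
  "00000010" → prefix "00000" already present; 3 new (0, 1, 0)
  "001010110" → prefix "00" already present; 7 new (1, 0, 1, 0, 1, 1, 0)
  "0101011101" → prefix "0" already present; 9 new (1, 0, 1, 0, 1, 1, 1, 0, 1)
  "0010110" → prefix "00101" already present; 2 new (1, 0)
  "00111110" → prefix "001" already present; 5 new (1, 1, 1, 1, 0)
  "0000" → prefix "0000" already present; 0 new (none)
  "01010111010" → prefix "0101011101" already present; 1 new (0)
  "0000001" → prefix "0000001" already present; 0 new (none)
Total nodes = 6 + 1 + 3 + 7 + 9 + 2 + 5 + 0 + 1 + 0 = 34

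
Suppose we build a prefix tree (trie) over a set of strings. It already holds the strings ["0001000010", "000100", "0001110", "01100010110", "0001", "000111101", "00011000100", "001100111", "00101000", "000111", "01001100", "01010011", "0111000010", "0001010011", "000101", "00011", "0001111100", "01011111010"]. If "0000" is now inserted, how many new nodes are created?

The longest prefix of "0000" already in the trie is "000" (length 3).
Each of the 1 remaining characters creates one node.

1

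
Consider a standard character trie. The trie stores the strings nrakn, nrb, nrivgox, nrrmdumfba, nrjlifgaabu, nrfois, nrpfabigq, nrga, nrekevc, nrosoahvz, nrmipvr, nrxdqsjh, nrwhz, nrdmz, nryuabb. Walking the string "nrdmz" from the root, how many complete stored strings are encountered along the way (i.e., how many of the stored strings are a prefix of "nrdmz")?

1

Traverse "nrdmz" character by character; count nodes along the way that are marked as word ends.
Prefixes of the query that are stored words: "nrdmz"
Count: 1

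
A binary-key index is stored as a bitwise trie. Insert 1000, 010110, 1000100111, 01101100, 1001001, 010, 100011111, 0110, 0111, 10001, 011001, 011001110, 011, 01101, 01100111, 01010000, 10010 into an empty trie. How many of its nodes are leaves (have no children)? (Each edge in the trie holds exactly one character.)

Leaves are exactly the stored words that no other stored word extends.
Those words: "01010000", "010110", "011001110", "01101100", "0111", "1000100111", "100011111", "1001001"
Leaf count: 8

8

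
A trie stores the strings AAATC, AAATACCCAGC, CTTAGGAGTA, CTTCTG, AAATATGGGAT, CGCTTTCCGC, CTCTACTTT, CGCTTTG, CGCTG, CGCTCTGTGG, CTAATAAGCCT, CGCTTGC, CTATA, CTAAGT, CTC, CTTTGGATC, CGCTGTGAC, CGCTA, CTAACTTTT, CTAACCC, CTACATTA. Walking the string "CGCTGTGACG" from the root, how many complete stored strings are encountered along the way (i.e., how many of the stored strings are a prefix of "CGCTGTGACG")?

2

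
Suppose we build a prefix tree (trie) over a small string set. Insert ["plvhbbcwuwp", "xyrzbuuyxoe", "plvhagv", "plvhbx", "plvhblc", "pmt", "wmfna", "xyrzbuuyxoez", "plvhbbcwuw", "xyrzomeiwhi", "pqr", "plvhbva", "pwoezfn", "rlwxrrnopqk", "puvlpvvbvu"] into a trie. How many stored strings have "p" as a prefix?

Filter for entries beginning with "p":
Words under "p": plvhagv, plvhbbcwuw, plvhbbcwuwp, plvhblc, plvhbva, plvhbx, pmt, pqr, puvlpvvbvu, pwoezfn
Count: 10

10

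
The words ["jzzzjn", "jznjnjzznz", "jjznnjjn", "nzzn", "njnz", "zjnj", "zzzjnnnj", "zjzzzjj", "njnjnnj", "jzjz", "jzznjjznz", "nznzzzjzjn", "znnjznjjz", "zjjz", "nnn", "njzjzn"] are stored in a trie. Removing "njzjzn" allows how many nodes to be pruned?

Walk "njzjzn" from the leaf back toward the root, removing each node that no remaining word uses.
The suffix "zjzn" (4 nodes) is used only by "njzjzn"; the node for "nj" still has the child "n", so pruning stops there.
Nodes removed: 4

4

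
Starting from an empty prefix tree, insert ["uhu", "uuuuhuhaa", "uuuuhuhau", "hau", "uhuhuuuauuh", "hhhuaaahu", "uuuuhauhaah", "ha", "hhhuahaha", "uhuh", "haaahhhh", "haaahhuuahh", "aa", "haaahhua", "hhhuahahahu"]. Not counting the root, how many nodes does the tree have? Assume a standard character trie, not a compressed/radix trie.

Count nodes per top-level branch (shared prefixes stored once):
  'a'-branch (aa): 2 nodes
  'h'-branch (ha, haaahhhh, haaahhua, haaahhuuahh, hau, hhhuaaahu, hhhuahaha, hhhuahahahu): 29 nodes
  'u'-branch (uhu, uhuh, uhuhuuuauuh, uuuuhauhaah, uuuuhuhaa, uuuuhuhau): 26 nodes
Sum: 57

57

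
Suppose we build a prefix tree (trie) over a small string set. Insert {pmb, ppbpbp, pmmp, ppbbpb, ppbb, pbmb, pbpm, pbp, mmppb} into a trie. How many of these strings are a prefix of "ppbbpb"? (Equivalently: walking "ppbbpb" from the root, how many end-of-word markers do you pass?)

2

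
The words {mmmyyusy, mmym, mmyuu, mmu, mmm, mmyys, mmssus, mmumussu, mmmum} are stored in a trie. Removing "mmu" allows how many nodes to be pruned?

0

After clearing the end-marker at "mmu", prune upward until reaching a node still needed by another word.
Every node on "mmu" is still needed (e.g. by "mmumussu"), so nothing is freed.
Nodes removed: 0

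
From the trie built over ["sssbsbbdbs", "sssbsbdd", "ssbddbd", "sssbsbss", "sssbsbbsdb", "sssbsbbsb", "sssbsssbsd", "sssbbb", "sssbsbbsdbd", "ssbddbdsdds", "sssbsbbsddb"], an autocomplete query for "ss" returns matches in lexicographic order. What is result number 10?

DFS of the "ss" subtree visits, in order: "ssbddbd", "ssbddbdsdds", "sssbbb", "sssbsbbdbs", "sssbsbbsb", "sssbsbbsdb", "sssbsbbsdbd", "sssbsbbsddb", "sssbsbdd", "sssbsbss", "sssbsssbsd"
The 10th is sssbsbss.

sssbsbss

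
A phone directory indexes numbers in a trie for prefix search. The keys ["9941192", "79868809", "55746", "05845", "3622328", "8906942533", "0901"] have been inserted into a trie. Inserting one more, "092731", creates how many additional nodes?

Walking "092731" from the root, the first 2 characters ("09") follow existing edges; "2" is the first miss.
New nodes needed: |"092731"| − 2 = 6 − 2 = 4.

4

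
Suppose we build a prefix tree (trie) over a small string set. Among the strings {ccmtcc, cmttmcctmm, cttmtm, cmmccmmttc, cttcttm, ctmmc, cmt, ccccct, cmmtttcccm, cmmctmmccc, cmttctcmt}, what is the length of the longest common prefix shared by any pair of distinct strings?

4

Equivalently: take the maximum, over all pairs, of their longest common prefix length.
e.g. "cmmccmmttc" and "cmmctmmccc" share the prefix "cmmc" of length 4; no pair shares a longer one.
Longest shared-prefix length: 4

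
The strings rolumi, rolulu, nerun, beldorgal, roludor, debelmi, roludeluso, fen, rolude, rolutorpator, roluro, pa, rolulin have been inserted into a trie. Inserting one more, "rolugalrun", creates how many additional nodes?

The longest prefix of "rolugalrun" already in the trie is "rolu" (length 4).
New nodes needed: |"rolugalrun"| − 4 = 10 − 4 = 6.

6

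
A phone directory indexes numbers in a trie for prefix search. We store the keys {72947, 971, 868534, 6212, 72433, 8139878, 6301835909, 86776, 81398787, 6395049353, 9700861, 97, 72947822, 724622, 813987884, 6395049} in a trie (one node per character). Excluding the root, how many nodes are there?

Count nodes per top-level branch (shared prefixes stored once):
  '6'-branch (6212, 6301835909, 6395049, 6395049353): 21 nodes
  '7'-branch (72433, 724622, 72947, 72947822): 14 nodes
  '8'-branch (8139878, 81398787, 813987884, 86776, 868534): 18 nodes
  '9'-branch (97, 9700861, 971): 8 nodes
Sum: 61

61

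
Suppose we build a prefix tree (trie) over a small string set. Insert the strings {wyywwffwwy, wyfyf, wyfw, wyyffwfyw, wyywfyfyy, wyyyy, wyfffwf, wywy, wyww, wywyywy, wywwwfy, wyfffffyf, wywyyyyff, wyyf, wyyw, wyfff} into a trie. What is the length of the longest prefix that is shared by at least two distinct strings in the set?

5

The deepest shared node is where two words last agree before diverging.
e.g. "wyfff" and "wyfffffyf" share the prefix "wyfff" of length 5; no pair shares a longer one.
Longest shared-prefix length: 5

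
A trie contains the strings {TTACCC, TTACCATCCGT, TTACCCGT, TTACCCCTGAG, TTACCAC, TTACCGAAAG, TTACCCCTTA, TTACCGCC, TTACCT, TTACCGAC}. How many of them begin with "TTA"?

10

Filter for entries beginning with "TTA":
Matches: "TTACCAC", "TTACCATCCGT", "TTACCC", "TTACCCCTGAG", "TTACCCCTTA", "TTACCCGT", "TTACCGAAAG", "TTACCGAC", "TTACCGCC", "TTACCT"
Count: 10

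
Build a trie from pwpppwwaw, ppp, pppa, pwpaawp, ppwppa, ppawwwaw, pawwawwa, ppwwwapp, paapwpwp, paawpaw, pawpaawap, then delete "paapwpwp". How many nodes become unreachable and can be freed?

Walk "paapwpwp" from the leaf back toward the root, removing each node that no remaining word uses.
The suffix "pwpwp" (5 nodes) is used only by "paapwpwp"; the node for "paa" still has the child "w", so pruning stops there.
Nodes removed: 5

5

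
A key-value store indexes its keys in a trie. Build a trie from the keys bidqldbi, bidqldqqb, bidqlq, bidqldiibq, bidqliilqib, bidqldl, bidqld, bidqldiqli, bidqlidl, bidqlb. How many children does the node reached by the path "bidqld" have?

The children of the "bidqld" node are the distinct next characters among strings starting with "bidqld".
Characters that immediately follow "bidqld" among the stored strings: {b, i, l, q}.
That node has 4 child edges.

4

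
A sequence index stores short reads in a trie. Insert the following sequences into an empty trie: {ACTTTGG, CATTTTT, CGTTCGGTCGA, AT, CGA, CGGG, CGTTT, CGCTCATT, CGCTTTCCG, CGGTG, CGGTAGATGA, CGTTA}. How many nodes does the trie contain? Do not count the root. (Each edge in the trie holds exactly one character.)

49

For each word, the new-node count is its length minus the longest prefix already in the trie:
  "ACTTTGG" → 7 new (A, C, T, T, T, G, G)
  "CATTTTT" → 7 new (C, A, T, T, T, T, T)
  "CGTTCGGTCGA" → prefix "C" already present; 10 new (G, T, T, C, G, G, T, C, G, A)
  "AT" → prefix "A" already present; 1 new (T)
  "CGA" → prefix "CG" already present; 1 new (A)
  "CGGG" → prefix "CG" already present; 2 new (G, G)
  "CGTTT" → prefix "CGTT" already present; 1 new (T)
  "CGCTCATT" → prefix "CG" already present; 6 new (C, T, C, A, T, T)
  "CGCTTTCCG" → prefix "CGCT" already present; 5 new (T, T, C, C, G)
  "CGGTG" → prefix "CGG" already present; 2 new (T, G)
  "CGGTAGATGA" → prefix "CGGT" already present; 6 new (A, G, A, T, G, A)
  "CGTTA" → prefix "CGTT" already present; 1 new (A)
Total nodes = 7 + 7 + 10 + 1 + 1 + 2 + 1 + 6 + 5 + 2 + 6 + 1 = 49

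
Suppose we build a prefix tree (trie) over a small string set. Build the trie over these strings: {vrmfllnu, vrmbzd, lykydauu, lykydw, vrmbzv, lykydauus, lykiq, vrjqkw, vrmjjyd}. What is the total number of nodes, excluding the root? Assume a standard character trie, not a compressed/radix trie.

Trie structure (* marks end of a word):
(root)
├─ l
│  └─ y
│     └─ k
│        ├─ i
│        │  └─ q *
│        └─ y
│           └─ d
│              ├─ a
│              │  └─ u
│              │     └─ u *
│              │        └─ s *
│              └─ w *
└─ v
   └─ r
      ├─ j
      │  └─ q
      │     └─ k
      │        └─ w *
      └─ m
         ├─ b
         │  └─ z
         │     ├─ d *
         │     └─ v *
         ├─ f
         │  └─ l
         │     └─ l
         │        └─ n
         │           └─ u *
         └─ j
            └─ j
               └─ y
                  └─ d *
Counting every labelled node above: 32.

32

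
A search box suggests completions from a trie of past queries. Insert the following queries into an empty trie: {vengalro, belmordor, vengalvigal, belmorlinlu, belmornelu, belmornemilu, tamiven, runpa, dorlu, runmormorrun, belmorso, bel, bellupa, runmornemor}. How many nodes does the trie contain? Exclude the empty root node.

72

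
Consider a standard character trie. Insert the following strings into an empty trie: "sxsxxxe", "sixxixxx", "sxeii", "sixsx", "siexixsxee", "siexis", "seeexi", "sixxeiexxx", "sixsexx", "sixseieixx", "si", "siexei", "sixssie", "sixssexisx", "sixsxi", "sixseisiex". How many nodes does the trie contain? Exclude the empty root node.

Insert word by word; a character creates a node only if that edge doesn't already exist:
  "sxsxxxe" → 7 new (s, x, s, x, x, x, e)
  "sixxixxx" → prefix "s" already present; 7 new (i, x, x, i, x, x, x)
  "sxeii" → prefix "sx" already present; 3 new (e, i, i)
  "sixsx" → prefix "six" already present; 2 new (s, x)
  "siexixsxee" → prefix "si" already present; 8 new (e, x, i, x, s, x, e, e)
  "siexis" → prefix "siexi" already present; 1 new (s)
  "seeexi" → prefix "s" already present; 5 new (e, e, e, x, i)
  "sixxeiexxx" → prefix "sixx" already present; 6 new (e, i, e, x, x, x)
  "sixsexx" → prefix "sixs" already present; 3 new (e, x, x)
  "sixseieixx" → prefix "sixse" already present; 5 new (i, e, i, x, x)
  "si" → prefix "si" already present; 0 new (none)
  "siexei" → prefix "siex" already present; 2 new (e, i)
  "sixssie" → prefix "sixs" already present; 3 new (s, i, e)
  "sixssexisx" → prefix "sixss" already present; 5 new (e, x, i, s, x)
  "sixsxi" → prefix "sixsx" already present; 1 new (i)
  "sixseisiex" → prefix "sixsei" already present; 4 new (s, i, e, x)
Total nodes = 7 + 7 + 3 + 2 + 8 + 1 + 5 + 6 + 3 + 5 + 0 + 2 + 3 + 5 + 1 + 4 = 62

62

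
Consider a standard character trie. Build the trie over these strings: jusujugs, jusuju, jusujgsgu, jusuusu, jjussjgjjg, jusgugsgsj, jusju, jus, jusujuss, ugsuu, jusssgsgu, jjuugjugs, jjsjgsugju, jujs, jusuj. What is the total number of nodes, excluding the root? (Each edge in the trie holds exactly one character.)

Count nodes per top-level branch (shared prefixes stored once):
  'j'-branch (jjsjgsugju, jjussjgjjg, jjuugjugs, jujs, jus, jusgugsgsj, jusju, jusssgsgu, jusuj, jusujgsgu, jusuju, jusujugs, jusujuss, jusuusu): 57 nodes
  'u'-branch (ugsuu): 5 nodes
Sum: 62

62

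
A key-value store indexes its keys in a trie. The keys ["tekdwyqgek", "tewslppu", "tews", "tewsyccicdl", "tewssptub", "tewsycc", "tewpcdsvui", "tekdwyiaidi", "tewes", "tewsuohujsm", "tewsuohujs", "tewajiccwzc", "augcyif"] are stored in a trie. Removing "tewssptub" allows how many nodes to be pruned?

Walk "tewssptub" from the leaf back toward the root, removing each node that no remaining word uses.
The suffix "sptub" (5 nodes) is used only by "tewssptub"; the node for "tews" still has the child "l", so pruning stops there.
Nodes removed: 5

5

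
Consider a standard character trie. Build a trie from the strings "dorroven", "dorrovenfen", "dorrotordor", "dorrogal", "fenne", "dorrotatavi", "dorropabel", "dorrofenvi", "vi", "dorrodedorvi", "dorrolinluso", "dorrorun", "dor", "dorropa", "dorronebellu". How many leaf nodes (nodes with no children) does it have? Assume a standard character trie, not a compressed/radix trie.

Leaves are exactly the stored words that no other stored word extends.
Those words: "dorrodedorvi", "dorrofenvi", "dorrogal", "dorrolinluso", "dorronebellu", "dorropabel", "dorrorun", "dorrotatavi", "dorrotordor", "dorrovenfen", "fenne", "vi"
Leaf count: 12

12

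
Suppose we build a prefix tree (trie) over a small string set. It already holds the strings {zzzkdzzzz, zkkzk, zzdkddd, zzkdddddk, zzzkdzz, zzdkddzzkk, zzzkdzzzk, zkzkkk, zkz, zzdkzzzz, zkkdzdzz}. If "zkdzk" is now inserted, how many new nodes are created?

3

Walking "zkdzk" from the root, the first 2 characters ("zk") follow existing edges; "d" is the first miss.
So 5 − 2 = 3 new nodes.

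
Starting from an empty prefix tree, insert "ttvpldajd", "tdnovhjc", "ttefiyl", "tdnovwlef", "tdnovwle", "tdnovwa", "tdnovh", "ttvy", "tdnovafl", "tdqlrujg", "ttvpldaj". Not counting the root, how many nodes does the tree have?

Count nodes per top-level branch (shared prefixes stored once):
  't'-branch (tdnovafl, tdnovh, tdnovhjc, tdnovwa, tdnovwle, tdnovwlef, tdqlrujg, ttefiyl, ttvpldaj, ttvpldajd, ttvy): 36 nodes
Sum: 36

36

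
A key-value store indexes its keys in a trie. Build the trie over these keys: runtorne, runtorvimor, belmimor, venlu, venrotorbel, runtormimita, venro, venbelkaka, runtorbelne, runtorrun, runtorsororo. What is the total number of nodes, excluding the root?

61

Trace insertions, counting only characters that open a new branch:
  "runtorne" → 8 new (r, u, n, t, o, r, n, e)
  "runtorvimor" → prefix "runtor" already present; 5 new (v, i, m, o, r)
  "belmimor" → 8 new (b, e, l, m, i, m, o, r)
  "venlu" → 5 new (v, e, n, l, u)
  "venrotorbel" → prefix "ven" already present; 8 new (r, o, t, o, r, b, e, l)
  "runtormimita" → prefix "runtor" already present; 6 new (m, i, m, i, t, a)
  "venro" → prefix "venro" already present; 0 new (none)
  "venbelkaka" → prefix "ven" already present; 7 new (b, e, l, k, a, k, a)
  "runtorbelne" → prefix "runtor" already present; 5 new (b, e, l, n, e)
  "runtorrun" → prefix "runtor" already present; 3 new (r, u, n)
  "runtorsororo" → prefix "runtor" already present; 6 new (s, o, r, o, r, o)
Total nodes = 8 + 5 + 8 + 5 + 8 + 6 + 0 + 7 + 5 + 3 + 6 = 61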